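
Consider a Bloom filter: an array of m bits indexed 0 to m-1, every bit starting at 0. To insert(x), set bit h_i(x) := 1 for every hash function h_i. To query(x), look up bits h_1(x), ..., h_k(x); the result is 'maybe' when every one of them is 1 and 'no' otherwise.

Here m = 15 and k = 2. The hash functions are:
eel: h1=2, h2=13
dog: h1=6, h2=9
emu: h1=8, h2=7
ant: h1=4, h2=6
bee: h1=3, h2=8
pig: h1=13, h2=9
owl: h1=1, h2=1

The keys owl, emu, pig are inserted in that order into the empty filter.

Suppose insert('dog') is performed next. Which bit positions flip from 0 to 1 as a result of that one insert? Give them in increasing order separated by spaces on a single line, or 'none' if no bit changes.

Start: bits=000000000000000
After insert 'owl': sets bits 1 -> bits=010000000000000
After insert 'emu': sets bits 7 8 -> bits=010000011000000
After insert 'pig': sets bits 9 13 -> bits=010000011100010
insert 'dog' would touch bits 6 9; currently bit6=0, bit9=1
Bits that are 0 among those (would change 0->1): 6

Answer: 6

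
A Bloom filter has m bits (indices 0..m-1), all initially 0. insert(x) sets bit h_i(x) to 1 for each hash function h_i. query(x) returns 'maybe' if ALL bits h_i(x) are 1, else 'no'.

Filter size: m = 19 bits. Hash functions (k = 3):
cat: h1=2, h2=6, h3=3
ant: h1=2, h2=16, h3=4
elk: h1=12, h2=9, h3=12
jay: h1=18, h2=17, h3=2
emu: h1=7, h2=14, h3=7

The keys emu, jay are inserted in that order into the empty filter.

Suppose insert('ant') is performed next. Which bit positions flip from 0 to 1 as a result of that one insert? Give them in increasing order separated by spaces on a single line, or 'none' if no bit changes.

Start: bits=0000000000000000000
After insert 'emu': sets bits 7 14 -> bits=0000000100000010000
After insert 'jay': sets bits 2 17 18 -> bits=0010000100000010011
insert 'ant' would touch bits 2 4 16; currently bit2=1, bit4=0, bit16=0
Bits that are 0 among those (would change 0->1): 4 16

Answer: 4 16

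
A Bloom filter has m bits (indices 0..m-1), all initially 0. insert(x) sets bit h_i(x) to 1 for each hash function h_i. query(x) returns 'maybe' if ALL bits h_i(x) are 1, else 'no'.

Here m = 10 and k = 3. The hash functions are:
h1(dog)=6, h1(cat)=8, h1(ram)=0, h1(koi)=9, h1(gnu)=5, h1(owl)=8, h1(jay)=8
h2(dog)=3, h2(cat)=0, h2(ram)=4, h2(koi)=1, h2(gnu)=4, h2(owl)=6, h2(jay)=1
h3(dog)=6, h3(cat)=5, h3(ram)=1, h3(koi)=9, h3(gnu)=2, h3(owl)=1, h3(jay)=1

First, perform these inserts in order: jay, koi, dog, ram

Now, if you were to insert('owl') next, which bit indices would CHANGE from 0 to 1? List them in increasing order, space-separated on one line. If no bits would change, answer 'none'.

Start: bits=0000000000
After insert 'jay': sets bits 1 8 -> bits=0100000010
After insert 'koi': sets bits 1 9 -> bits=0100000011
After insert 'dog': sets bits 3 6 -> bits=0101001011
After insert 'ram': sets bits 0 1 4 -> bits=1101101011
insert 'owl' would touch bits 1 6 8; currently bit1=1, bit6=1, bit8=1
Bits that are 0 among those (would change 0->1): none

Answer: none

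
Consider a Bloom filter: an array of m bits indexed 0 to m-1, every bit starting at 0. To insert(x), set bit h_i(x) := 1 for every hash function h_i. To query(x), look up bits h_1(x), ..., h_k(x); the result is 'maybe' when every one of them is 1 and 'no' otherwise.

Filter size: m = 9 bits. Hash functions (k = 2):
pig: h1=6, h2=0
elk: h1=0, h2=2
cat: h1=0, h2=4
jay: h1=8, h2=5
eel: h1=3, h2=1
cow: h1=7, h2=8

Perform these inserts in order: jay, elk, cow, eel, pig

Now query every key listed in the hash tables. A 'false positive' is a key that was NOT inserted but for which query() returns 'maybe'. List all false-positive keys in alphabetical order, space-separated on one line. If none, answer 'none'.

Answer: none

Derivation:
Start: bits=000000000
After insert 'jay': sets bits 5 8 -> bits=000001001
After insert 'elk': sets bits 0 2 -> bits=101001001
After insert 'cow': sets bits 7 8 -> bits=101001011
After insert 'eel': sets bits 1 3 -> bits=111101011
After insert 'pig': sets bits 0 6 -> bits=111101111
Not inserted: cat — query each against bits=111101111:
query cat: checks bit0=1, bit4=0 (has a 0) -> no => not a false positive
False positives (alphabetical): none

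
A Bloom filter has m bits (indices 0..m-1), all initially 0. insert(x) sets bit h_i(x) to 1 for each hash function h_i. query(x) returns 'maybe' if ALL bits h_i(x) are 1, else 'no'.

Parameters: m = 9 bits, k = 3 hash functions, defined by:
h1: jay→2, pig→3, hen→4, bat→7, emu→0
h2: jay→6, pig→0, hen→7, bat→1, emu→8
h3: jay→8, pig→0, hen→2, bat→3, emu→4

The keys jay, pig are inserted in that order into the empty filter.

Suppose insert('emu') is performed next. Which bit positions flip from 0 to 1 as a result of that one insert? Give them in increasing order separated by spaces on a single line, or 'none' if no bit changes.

Answer: 4

Derivation:
Start: bits=000000000
After insert 'jay': sets bits 2 6 8 -> bits=001000101
After insert 'pig': sets bits 0 3 -> bits=101100101
insert 'emu' would touch bits 0 4 8; currently bit0=1, bit4=0, bit8=1
Bits that are 0 among those (would change 0->1): 4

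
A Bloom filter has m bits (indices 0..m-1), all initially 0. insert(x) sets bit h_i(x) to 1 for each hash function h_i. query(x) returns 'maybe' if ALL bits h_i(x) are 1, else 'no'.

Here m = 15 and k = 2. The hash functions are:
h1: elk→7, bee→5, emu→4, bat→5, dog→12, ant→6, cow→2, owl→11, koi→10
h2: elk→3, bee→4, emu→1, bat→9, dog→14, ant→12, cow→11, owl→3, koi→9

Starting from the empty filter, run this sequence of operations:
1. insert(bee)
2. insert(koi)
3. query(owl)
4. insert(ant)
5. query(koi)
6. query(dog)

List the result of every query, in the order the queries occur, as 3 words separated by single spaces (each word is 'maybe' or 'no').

Start: bits=000000000000000
Op 1: insert bee -> sets bits 4 5 -> bits=000011000000000
Op 2: insert koi -> sets bits 9 10 -> bits=000011000110000
Op 3: query owl -> checks bit3=0, bit11=0 (has a 0) -> no
Op 4: insert ant -> sets bits 6 12 -> bits=000011100110100
Op 5: query koi -> checks bit9=1, bit10=1 (all 1) -> maybe
Op 6: query dog -> checks bit12=1, bit14=0 (has a 0) -> no
Query results in order: no maybe no

Answer: no maybe no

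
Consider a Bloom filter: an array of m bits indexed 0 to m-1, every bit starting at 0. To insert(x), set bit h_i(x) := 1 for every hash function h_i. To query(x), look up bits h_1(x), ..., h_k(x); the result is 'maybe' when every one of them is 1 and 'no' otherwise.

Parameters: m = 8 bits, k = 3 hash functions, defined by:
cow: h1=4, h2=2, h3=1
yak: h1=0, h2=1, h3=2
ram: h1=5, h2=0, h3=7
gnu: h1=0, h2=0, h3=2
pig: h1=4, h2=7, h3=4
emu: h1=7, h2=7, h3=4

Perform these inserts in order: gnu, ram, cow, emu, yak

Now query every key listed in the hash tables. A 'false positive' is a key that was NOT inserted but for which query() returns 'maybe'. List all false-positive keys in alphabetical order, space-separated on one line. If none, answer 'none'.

Answer: pig

Derivation:
Start: bits=00000000
After insert 'gnu': sets bits 0 2 -> bits=10100000
After insert 'ram': sets bits 0 5 7 -> bits=10100101
After insert 'cow': sets bits 1 2 4 -> bits=11101101
After insert 'emu': sets bits 4 7 -> bits=11101101
After insert 'yak': sets bits 0 1 2 -> bits=11101101
Not inserted: pig — query each against bits=11101101:
query pig: checks bit4=1, bit7=1 (all 1) -> maybe => FALSE POSITIVE
False positives (alphabetical): pig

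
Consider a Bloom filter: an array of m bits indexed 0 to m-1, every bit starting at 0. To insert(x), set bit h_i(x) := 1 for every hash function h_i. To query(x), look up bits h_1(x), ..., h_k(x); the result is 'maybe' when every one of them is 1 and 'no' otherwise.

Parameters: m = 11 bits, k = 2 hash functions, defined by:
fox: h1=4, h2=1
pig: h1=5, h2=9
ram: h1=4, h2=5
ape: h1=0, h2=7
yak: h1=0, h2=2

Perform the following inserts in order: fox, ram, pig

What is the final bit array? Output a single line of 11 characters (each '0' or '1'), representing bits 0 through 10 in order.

Start: bits=00000000000
After insert 'fox': sets bits 1 4 -> bits=01001000000
After insert 'ram': sets bits 4 5 -> bits=01001100000
After insert 'pig': sets bits 5 9 -> bits=01001100010

Answer: 01001100010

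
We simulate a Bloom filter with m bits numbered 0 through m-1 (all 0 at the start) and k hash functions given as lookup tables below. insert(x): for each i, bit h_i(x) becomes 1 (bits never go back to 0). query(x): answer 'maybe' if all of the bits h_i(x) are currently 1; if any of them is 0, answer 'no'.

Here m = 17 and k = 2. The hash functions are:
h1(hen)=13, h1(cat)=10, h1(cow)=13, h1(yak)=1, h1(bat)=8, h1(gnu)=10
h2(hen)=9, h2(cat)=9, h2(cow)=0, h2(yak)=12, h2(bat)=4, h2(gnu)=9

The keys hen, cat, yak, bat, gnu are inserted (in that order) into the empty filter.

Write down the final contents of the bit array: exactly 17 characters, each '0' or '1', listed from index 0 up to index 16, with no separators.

Answer: 01001000111011000

Derivation:
Start: bits=00000000000000000
After insert 'hen': sets bits 9 13 -> bits=00000000010001000
After insert 'cat': sets bits 9 10 -> bits=00000000011001000
After insert 'yak': sets bits 1 12 -> bits=01000000011011000
After insert 'bat': sets bits 4 8 -> bits=01001000111011000
After insert 'gnu': sets bits 9 10 -> bits=01001000111011000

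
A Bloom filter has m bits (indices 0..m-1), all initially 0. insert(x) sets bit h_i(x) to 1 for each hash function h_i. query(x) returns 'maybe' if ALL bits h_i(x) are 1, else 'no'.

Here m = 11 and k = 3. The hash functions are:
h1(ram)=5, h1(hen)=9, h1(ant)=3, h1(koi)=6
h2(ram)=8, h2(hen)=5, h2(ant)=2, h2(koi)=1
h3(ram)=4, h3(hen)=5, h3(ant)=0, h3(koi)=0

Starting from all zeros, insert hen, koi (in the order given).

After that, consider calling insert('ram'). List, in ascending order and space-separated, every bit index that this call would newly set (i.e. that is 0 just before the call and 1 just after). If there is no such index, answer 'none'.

Answer: 4 8

Derivation:
Start: bits=00000000000
After insert 'hen': sets bits 5 9 -> bits=00000100010
After insert 'koi': sets bits 0 1 6 -> bits=11000110010
insert 'ram' would touch bits 4 5 8; currently bit4=0, bit5=1, bit8=0
Bits that are 0 among those (would change 0->1): 4 8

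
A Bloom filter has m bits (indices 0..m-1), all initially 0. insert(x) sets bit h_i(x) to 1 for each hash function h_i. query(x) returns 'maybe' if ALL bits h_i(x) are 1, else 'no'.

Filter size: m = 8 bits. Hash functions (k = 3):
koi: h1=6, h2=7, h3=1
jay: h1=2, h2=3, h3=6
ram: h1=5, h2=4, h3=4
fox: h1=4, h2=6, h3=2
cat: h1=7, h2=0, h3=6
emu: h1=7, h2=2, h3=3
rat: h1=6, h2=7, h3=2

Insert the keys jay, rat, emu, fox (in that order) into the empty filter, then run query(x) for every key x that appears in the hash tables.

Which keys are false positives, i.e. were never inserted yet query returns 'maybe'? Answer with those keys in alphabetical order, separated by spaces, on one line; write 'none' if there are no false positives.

Answer: none

Derivation:
Start: bits=00000000
After insert 'jay': sets bits 2 3 6 -> bits=00110010
After insert 'rat': sets bits 2 6 7 -> bits=00110011
After insert 'emu': sets bits 2 3 7 -> bits=00110011
After insert 'fox': sets bits 2 4 6 -> bits=00111011
Not inserted: cat koi ram — query each against bits=00111011:
query cat: checks bit0=0, bit6=1, bit7=1 (has a 0) -> no => not a false positive
query koi: checks bit1=0, bit6=1, bit7=1 (has a 0) -> no => not a false positive
query ram: checks bit4=1, bit5=0 (has a 0) -> no => not a false positive
False positives (alphabetical): none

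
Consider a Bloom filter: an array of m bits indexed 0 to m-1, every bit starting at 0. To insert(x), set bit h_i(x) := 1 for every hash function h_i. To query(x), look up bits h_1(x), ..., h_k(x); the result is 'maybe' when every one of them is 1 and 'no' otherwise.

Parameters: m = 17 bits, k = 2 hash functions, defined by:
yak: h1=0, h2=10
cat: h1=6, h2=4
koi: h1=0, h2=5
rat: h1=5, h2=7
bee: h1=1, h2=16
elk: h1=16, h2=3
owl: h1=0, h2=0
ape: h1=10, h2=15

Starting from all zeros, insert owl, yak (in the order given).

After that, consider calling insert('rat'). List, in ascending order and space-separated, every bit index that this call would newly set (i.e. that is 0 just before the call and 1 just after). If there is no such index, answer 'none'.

Answer: 5 7

Derivation:
Start: bits=00000000000000000
After insert 'owl': sets bits 0 -> bits=10000000000000000
After insert 'yak': sets bits 0 10 -> bits=10000000001000000
insert 'rat' would touch bits 5 7; currently bit5=0, bit7=0
Bits that are 0 among those (would change 0->1): 5 7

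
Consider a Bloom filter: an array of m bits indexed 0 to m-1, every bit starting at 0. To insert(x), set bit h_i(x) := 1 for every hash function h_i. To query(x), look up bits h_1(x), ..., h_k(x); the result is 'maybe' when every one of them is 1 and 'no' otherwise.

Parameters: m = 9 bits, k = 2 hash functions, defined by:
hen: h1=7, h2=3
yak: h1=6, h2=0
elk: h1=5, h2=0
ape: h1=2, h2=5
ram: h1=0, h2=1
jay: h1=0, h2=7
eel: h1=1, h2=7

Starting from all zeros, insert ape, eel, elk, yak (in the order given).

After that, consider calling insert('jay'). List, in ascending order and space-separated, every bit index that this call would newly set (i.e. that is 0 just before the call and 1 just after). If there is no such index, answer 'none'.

Start: bits=000000000
After insert 'ape': sets bits 2 5 -> bits=001001000
After insert 'eel': sets bits 1 7 -> bits=011001010
After insert 'elk': sets bits 0 5 -> bits=111001010
After insert 'yak': sets bits 0 6 -> bits=111001110
insert 'jay' would touch bits 0 7; currently bit0=1, bit7=1
Bits that are 0 among those (would change 0->1): none

Answer: none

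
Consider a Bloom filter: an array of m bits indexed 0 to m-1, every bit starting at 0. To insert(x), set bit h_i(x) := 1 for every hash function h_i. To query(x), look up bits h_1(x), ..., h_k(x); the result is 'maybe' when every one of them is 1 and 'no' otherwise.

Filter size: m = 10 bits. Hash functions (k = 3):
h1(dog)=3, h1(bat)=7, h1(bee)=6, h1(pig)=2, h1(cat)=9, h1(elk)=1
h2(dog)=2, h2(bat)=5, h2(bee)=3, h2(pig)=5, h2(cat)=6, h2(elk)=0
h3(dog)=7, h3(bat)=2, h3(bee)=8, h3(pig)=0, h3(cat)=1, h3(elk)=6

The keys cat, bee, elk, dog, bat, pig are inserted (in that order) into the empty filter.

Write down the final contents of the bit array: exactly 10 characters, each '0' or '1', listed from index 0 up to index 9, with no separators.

Answer: 1111011111

Derivation:
Start: bits=0000000000
After insert 'cat': sets bits 1 6 9 -> bits=0100001001
After insert 'bee': sets bits 3 6 8 -> bits=0101001011
After insert 'elk': sets bits 0 1 6 -> bits=1101001011
After insert 'dog': sets bits 2 3 7 -> bits=1111001111
After insert 'bat': sets bits 2 5 7 -> bits=1111011111
After insert 'pig': sets bits 0 2 5 -> bits=1111011111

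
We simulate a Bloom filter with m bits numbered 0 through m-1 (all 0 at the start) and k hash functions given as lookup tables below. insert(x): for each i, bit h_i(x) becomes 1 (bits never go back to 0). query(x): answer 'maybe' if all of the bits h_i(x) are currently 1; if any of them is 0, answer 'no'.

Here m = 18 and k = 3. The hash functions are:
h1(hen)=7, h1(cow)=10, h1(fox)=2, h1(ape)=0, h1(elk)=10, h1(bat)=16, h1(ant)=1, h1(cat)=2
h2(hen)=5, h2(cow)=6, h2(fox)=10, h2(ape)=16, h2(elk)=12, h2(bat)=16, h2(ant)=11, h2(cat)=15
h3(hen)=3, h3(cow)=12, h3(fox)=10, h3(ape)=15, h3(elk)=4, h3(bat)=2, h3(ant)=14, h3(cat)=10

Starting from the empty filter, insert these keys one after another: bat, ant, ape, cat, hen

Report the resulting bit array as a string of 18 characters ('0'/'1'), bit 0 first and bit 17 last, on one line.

Start: bits=000000000000000000
After insert 'bat': sets bits 2 16 -> bits=001000000000000010
After insert 'ant': sets bits 1 11 14 -> bits=011000000001001010
After insert 'ape': sets bits 0 15 16 -> bits=111000000001001110
After insert 'cat': sets bits 2 10 15 -> bits=111000000011001110
After insert 'hen': sets bits 3 5 7 -> bits=111101010011001110

Answer: 111101010011001110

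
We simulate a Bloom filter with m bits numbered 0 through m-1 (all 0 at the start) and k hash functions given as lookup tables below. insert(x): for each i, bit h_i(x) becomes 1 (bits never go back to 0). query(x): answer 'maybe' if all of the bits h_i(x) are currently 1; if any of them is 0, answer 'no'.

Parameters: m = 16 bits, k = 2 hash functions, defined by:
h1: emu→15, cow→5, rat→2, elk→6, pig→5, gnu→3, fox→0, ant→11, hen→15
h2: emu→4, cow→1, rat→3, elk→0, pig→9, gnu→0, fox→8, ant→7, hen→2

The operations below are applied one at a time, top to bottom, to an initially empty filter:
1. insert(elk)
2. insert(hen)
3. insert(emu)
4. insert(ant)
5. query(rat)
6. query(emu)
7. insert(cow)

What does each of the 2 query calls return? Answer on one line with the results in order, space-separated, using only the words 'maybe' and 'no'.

Start: bits=0000000000000000
Op 1: insert elk -> sets bits 0 6 -> bits=1000001000000000
Op 2: insert hen -> sets bits 2 15 -> bits=1010001000000001
Op 3: insert emu -> sets bits 4 15 -> bits=1010101000000001
Op 4: insert ant -> sets bits 7 11 -> bits=1010101100010001
Op 5: query rat -> checks bit2=1, bit3=0 (has a 0) -> no
Op 6: query emu -> checks bit4=1, bit15=1 (all 1) -> maybe
Op 7: insert cow -> sets bits 1 5 -> bits=1110111100010001
Query results in order: no maybe

Answer: no maybe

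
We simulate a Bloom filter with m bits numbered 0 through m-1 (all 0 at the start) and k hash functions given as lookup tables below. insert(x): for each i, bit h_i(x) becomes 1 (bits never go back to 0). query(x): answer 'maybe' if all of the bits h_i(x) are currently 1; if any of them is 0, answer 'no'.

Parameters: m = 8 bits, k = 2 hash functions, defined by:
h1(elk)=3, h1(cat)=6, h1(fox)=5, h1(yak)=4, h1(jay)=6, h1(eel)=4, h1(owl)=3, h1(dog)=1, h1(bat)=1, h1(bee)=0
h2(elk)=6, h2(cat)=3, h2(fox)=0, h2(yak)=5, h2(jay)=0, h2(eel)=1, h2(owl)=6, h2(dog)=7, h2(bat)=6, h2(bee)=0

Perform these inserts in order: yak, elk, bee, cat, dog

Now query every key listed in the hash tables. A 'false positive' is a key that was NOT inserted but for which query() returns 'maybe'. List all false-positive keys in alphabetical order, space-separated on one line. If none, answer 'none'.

Start: bits=00000000
After insert 'yak': sets bits 4 5 -> bits=00001100
After insert 'elk': sets bits 3 6 -> bits=00011110
After insert 'bee': sets bits 0 -> bits=10011110
After insert 'cat': sets bits 3 6 -> bits=10011110
After insert 'dog': sets bits 1 7 -> bits=11011111
Not inserted: bat eel fox jay owl — query each against bits=11011111:
query bat: checks bit1=1, bit6=1 (all 1) -> maybe => FALSE POSITIVE
query eel: checks bit1=1, bit4=1 (all 1) -> maybe => FALSE POSITIVE
query fox: checks bit0=1, bit5=1 (all 1) -> maybe => FALSE POSITIVE
query jay: checks bit0=1, bit6=1 (all 1) -> maybe => FALSE POSITIVE
query owl: checks bit3=1, bit6=1 (all 1) -> maybe => FALSE POSITIVE
False positives (alphabetical): bat eel fox jay owl

Answer: bat eel fox jay owl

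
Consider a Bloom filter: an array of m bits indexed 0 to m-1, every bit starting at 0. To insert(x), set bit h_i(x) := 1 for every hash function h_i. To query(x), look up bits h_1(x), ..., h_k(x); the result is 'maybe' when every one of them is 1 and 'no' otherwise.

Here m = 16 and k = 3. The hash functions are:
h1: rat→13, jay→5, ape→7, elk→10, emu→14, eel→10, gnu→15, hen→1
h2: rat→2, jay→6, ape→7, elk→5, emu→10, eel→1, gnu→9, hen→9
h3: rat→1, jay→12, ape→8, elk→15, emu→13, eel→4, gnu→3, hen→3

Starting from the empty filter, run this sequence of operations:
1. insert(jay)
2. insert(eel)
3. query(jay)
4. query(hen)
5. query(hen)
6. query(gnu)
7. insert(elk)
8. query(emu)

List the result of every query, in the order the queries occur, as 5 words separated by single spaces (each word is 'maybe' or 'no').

Answer: maybe no no no no

Derivation:
Start: bits=0000000000000000
Op 1: insert jay -> sets bits 5 6 12 -> bits=0000011000001000
Op 2: insert eel -> sets bits 1 4 10 -> bits=0100111000101000
Op 3: query jay -> checks bit5=1, bit6=1, bit12=1 (all 1) -> maybe
Op 4: query hen -> checks bit1=1, bit3=0, bit9=0 (has a 0) -> no
Op 5: query hen -> checks bit1=1, bit3=0, bit9=0 (has a 0) -> no
Op 6: query gnu -> checks bit3=0, bit9=0, bit15=0 (has a 0) -> no
Op 7: insert elk -> sets bits 5 10 15 -> bits=0100111000101001
Op 8: query emu -> checks bit10=1, bit13=0, bit14=0 (has a 0) -> no
Query results in order: maybe no no no no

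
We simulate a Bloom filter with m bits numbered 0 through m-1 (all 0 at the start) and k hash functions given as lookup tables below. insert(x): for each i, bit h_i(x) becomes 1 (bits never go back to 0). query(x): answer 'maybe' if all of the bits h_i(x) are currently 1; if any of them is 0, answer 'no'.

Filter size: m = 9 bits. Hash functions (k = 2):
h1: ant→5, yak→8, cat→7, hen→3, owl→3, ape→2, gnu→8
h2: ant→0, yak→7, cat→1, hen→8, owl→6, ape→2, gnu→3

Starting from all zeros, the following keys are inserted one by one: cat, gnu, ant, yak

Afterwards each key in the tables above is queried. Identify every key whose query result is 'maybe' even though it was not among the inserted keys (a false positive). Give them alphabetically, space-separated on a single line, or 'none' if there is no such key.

Start: bits=000000000
After insert 'cat': sets bits 1 7 -> bits=010000010
After insert 'gnu': sets bits 3 8 -> bits=010100011
After insert 'ant': sets bits 0 5 -> bits=110101011
After insert 'yak': sets bits 7 8 -> bits=110101011
Not inserted: ape hen owl — query each against bits=110101011:
query ape: checks bit2=0 (has a 0) -> no => not a false positive
query hen: checks bit3=1, bit8=1 (all 1) -> maybe => FALSE POSITIVE
query owl: checks bit3=1, bit6=0 (has a 0) -> no => not a false positive
False positives (alphabetical): hen

Answer: hen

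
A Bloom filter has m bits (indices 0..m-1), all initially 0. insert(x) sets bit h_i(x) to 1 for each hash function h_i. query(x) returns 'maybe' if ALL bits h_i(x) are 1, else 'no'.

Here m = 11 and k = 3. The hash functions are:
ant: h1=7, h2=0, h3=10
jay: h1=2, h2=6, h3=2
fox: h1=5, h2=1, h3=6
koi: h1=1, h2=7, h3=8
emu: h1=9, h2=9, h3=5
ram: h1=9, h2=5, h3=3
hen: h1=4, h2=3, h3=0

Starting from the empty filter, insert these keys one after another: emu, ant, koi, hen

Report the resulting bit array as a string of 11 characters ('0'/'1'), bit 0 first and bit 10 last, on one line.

Start: bits=00000000000
After insert 'emu': sets bits 5 9 -> bits=00000100010
After insert 'ant': sets bits 0 7 10 -> bits=10000101011
After insert 'koi': sets bits 1 7 8 -> bits=11000101111
After insert 'hen': sets bits 0 3 4 -> bits=11011101111

Answer: 11011101111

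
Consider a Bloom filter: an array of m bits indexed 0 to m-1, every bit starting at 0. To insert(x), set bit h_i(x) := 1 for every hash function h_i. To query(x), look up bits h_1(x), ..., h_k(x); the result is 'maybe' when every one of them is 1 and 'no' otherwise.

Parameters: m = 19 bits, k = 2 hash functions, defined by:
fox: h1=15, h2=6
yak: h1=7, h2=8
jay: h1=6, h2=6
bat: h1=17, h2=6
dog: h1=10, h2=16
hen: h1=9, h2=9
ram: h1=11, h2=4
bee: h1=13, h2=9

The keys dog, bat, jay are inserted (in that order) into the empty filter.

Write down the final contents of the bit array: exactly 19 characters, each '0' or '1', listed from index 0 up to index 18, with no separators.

Answer: 0000001000100000110

Derivation:
Start: bits=0000000000000000000
After insert 'dog': sets bits 10 16 -> bits=0000000000100000100
After insert 'bat': sets bits 6 17 -> bits=0000001000100000110
After insert 'jay': sets bits 6 -> bits=0000001000100000110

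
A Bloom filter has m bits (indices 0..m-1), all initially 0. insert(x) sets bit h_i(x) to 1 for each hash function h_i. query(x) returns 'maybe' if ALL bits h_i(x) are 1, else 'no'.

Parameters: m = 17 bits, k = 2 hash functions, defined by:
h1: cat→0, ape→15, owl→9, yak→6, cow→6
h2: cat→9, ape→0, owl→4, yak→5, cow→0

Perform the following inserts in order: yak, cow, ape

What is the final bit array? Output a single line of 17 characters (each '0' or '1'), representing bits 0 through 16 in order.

Start: bits=00000000000000000
After insert 'yak': sets bits 5 6 -> bits=00000110000000000
After insert 'cow': sets bits 0 6 -> bits=10000110000000000
After insert 'ape': sets bits 0 15 -> bits=10000110000000010

Answer: 10000110000000010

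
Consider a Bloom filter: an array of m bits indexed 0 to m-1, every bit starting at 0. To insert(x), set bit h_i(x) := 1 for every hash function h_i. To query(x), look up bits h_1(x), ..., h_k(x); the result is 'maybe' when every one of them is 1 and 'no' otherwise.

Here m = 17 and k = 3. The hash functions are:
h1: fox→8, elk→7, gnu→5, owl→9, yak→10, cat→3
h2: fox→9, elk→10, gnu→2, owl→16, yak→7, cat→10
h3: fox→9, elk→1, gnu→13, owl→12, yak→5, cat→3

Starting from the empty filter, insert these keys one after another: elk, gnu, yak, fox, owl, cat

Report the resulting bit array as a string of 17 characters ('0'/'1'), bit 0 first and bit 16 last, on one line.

Answer: 01110101111011001

Derivation:
Start: bits=00000000000000000
After insert 'elk': sets bits 1 7 10 -> bits=01000001001000000
After insert 'gnu': sets bits 2 5 13 -> bits=01100101001001000
After insert 'yak': sets bits 5 7 10 -> bits=01100101001001000
After insert 'fox': sets bits 8 9 -> bits=01100101111001000
After insert 'owl': sets bits 9 12 16 -> bits=01100101111011001
After insert 'cat': sets bits 3 10 -> bits=01110101111011001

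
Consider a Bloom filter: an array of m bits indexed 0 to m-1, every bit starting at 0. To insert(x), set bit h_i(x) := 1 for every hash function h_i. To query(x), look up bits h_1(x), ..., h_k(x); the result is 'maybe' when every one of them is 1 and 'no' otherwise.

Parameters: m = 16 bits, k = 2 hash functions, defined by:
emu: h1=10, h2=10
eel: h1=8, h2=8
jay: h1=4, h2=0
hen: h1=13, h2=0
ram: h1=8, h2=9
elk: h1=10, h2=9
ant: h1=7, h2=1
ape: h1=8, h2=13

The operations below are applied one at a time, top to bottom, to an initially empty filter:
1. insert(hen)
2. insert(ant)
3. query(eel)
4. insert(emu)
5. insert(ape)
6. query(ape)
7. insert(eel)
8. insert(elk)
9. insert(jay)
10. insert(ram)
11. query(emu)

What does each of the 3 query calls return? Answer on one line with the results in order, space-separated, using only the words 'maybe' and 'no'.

Answer: no maybe maybe

Derivation:
Start: bits=0000000000000000
Op 1: insert hen -> sets bits 0 13 -> bits=1000000000000100
Op 2: insert ant -> sets bits 1 7 -> bits=1100000100000100
Op 3: query eel -> checks bit8=0 (has a 0) -> no
Op 4: insert emu -> sets bits 10 -> bits=1100000100100100
Op 5: insert ape -> sets bits 8 13 -> bits=1100000110100100
Op 6: query ape -> checks bit8=1, bit13=1 (all 1) -> maybe
Op 7: insert eel -> sets bits 8 -> bits=1100000110100100
Op 8: insert elk -> sets bits 9 10 -> bits=1100000111100100
Op 9: insert jay -> sets bits 0 4 -> bits=1100100111100100
Op 10: insert ram -> sets bits 8 9 -> bits=1100100111100100
Op 11: query emu -> checks bit10=1 (all 1) -> maybe
Query results in order: no maybe maybe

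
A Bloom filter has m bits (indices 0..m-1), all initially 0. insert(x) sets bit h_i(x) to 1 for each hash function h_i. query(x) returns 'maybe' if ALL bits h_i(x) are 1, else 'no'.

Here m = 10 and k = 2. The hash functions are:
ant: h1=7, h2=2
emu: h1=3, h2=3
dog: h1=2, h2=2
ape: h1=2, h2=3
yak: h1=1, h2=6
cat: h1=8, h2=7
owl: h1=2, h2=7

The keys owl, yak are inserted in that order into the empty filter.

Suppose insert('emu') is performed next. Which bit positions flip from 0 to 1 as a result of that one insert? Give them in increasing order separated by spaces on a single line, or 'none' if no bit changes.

Answer: 3

Derivation:
Start: bits=0000000000
After insert 'owl': sets bits 2 7 -> bits=0010000100
After insert 'yak': sets bits 1 6 -> bits=0110001100
insert 'emu' would touch bits 3; currently bit3=0
Bits that are 0 among those (would change 0->1): 3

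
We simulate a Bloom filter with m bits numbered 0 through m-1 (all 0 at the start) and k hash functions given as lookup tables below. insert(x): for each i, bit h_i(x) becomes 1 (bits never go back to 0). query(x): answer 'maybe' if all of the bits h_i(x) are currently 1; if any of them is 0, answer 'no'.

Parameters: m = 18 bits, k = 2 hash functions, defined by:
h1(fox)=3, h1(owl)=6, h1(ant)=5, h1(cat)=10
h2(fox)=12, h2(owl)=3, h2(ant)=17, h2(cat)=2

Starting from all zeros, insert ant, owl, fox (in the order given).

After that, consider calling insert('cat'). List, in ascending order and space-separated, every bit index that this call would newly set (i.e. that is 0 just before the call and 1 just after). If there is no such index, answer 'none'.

Answer: 2 10

Derivation:
Start: bits=000000000000000000
After insert 'ant': sets bits 5 17 -> bits=000001000000000001
After insert 'owl': sets bits 3 6 -> bits=000101100000000001
After insert 'fox': sets bits 3 12 -> bits=000101100000100001
insert 'cat' would touch bits 2 10; currently bit2=0, bit10=0
Bits that are 0 among those (would change 0->1): 2 10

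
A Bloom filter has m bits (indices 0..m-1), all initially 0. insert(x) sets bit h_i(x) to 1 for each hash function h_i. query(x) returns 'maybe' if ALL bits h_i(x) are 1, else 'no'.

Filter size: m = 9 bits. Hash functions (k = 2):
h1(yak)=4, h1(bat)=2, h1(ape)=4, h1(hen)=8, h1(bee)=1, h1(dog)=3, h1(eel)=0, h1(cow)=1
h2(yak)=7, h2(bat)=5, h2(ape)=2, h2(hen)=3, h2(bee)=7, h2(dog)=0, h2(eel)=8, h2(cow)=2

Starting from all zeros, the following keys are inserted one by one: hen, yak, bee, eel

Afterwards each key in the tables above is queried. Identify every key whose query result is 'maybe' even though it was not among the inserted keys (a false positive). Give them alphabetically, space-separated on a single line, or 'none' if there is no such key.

Start: bits=000000000
After insert 'hen': sets bits 3 8 -> bits=000100001
After insert 'yak': sets bits 4 7 -> bits=000110011
After insert 'bee': sets bits 1 7 -> bits=010110011
After insert 'eel': sets bits 0 8 -> bits=110110011
Not inserted: ape bat cow dog — query each against bits=110110011:
query ape: checks bit2=0, bit4=1 (has a 0) -> no => not a false positive
query bat: checks bit2=0, bit5=0 (has a 0) -> no => not a false positive
query cow: checks bit1=1, bit2=0 (has a 0) -> no => not a false positive
query dog: checks bit0=1, bit3=1 (all 1) -> maybe => FALSE POSITIVE
False positives (alphabetical): dog

Answer: dog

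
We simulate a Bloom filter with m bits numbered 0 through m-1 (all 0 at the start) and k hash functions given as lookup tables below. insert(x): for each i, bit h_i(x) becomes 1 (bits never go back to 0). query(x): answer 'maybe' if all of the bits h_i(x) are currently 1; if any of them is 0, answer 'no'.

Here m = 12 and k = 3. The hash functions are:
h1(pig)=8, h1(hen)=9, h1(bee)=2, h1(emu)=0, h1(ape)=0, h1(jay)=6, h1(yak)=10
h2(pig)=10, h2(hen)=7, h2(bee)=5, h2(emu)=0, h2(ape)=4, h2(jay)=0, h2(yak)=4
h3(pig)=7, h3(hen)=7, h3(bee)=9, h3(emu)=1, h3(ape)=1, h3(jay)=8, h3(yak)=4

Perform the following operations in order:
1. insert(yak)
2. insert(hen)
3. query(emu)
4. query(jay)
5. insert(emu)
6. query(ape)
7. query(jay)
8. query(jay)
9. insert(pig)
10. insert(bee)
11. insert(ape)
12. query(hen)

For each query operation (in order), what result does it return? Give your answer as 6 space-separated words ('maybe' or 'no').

Answer: no no maybe no no maybe

Derivation:
Start: bits=000000000000
Op 1: insert yak -> sets bits 4 10 -> bits=000010000010
Op 2: insert hen -> sets bits 7 9 -> bits=000010010110
Op 3: query emu -> checks bit0=0, bit1=0 (has a 0) -> no
Op 4: query jay -> checks bit0=0, bit6=0, bit8=0 (has a 0) -> no
Op 5: insert emu -> sets bits 0 1 -> bits=110010010110
Op 6: query ape -> checks bit0=1, bit1=1, bit4=1 (all 1) -> maybe
Op 7: query jay -> checks bit0=1, bit6=0, bit8=0 (has a 0) -> no
Op 8: query jay -> checks bit0=1, bit6=0, bit8=0 (has a 0) -> no
Op 9: insert pig -> sets bits 7 8 10 -> bits=110010011110
Op 10: insert bee -> sets bits 2 5 9 -> bits=111011011110
Op 11: insert ape -> sets bits 0 1 4 -> bits=111011011110
Op 12: query hen -> checks bit7=1, bit9=1 (all 1) -> maybe
Query results in order: no no maybe no no maybe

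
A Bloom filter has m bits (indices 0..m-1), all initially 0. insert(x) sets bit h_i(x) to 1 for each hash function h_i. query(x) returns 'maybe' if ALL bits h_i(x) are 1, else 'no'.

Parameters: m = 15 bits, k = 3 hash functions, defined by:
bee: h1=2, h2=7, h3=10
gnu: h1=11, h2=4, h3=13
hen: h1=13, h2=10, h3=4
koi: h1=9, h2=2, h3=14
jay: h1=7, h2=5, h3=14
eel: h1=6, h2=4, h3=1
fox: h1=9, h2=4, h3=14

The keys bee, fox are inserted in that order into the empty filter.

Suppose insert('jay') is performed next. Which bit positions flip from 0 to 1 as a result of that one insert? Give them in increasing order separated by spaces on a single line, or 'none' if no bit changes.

Start: bits=000000000000000
After insert 'bee': sets bits 2 7 10 -> bits=001000010010000
After insert 'fox': sets bits 4 9 14 -> bits=001010010110001
insert 'jay' would touch bits 5 7 14; currently bit5=0, bit7=1, bit14=1
Bits that are 0 among those (would change 0->1): 5

Answer: 5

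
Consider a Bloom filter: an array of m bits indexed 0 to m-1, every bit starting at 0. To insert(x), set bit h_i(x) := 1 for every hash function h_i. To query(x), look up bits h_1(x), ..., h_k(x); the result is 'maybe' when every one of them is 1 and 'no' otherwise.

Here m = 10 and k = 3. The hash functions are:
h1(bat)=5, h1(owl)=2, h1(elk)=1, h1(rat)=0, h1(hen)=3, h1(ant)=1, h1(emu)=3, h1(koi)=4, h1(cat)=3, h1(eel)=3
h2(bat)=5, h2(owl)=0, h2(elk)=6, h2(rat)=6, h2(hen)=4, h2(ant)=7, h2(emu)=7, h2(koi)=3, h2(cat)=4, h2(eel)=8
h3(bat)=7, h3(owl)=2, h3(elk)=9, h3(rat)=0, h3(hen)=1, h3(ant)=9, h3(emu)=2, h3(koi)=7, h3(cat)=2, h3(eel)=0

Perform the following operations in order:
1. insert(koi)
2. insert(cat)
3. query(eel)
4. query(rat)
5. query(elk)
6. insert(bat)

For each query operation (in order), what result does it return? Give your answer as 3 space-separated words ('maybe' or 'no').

Start: bits=0000000000
Op 1: insert koi -> sets bits 3 4 7 -> bits=0001100100
Op 2: insert cat -> sets bits 2 3 4 -> bits=0011100100
Op 3: query eel -> checks bit0=0, bit3=1, bit8=0 (has a 0) -> no
Op 4: query rat -> checks bit0=0, bit6=0 (has a 0) -> no
Op 5: query elk -> checks bit1=0, bit6=0, bit9=0 (has a 0) -> no
Op 6: insert bat -> sets bits 5 7 -> bits=0011110100
Query results in order: no no no

Answer: no no no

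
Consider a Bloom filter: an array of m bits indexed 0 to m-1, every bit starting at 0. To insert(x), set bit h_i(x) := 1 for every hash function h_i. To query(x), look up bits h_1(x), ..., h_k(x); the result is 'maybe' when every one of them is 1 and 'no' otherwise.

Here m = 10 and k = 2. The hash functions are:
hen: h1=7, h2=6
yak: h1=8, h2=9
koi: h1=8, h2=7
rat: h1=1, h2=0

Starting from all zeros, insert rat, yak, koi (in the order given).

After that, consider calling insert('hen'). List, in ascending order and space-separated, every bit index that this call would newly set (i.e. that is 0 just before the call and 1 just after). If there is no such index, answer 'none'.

Start: bits=0000000000
After insert 'rat': sets bits 0 1 -> bits=1100000000
After insert 'yak': sets bits 8 9 -> bits=1100000011
After insert 'koi': sets bits 7 8 -> bits=1100000111
insert 'hen' would touch bits 6 7; currently bit6=0, bit7=1
Bits that are 0 among those (would change 0->1): 6

Answer: 6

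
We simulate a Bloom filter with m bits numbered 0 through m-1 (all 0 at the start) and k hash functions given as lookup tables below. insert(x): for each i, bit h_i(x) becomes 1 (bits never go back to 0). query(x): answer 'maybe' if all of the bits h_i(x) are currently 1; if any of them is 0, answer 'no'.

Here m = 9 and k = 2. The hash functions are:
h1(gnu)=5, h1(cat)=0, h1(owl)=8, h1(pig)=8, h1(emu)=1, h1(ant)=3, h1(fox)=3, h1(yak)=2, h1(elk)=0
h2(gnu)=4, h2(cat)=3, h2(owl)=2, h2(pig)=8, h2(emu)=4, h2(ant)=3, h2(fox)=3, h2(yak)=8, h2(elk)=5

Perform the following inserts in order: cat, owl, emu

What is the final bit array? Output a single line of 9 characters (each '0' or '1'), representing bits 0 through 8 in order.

Start: bits=000000000
After insert 'cat': sets bits 0 3 -> bits=100100000
After insert 'owl': sets bits 2 8 -> bits=101100001
After insert 'emu': sets bits 1 4 -> bits=111110001

Answer: 111110001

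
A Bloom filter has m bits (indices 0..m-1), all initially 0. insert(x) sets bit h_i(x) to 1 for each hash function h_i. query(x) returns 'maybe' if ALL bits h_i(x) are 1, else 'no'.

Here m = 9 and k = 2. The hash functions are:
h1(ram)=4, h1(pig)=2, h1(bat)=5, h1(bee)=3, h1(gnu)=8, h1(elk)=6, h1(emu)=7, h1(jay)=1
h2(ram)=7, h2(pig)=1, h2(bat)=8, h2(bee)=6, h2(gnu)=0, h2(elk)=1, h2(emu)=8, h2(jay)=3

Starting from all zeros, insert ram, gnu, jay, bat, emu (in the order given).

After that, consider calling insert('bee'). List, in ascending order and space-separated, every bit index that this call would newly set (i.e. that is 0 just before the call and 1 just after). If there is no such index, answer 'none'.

Answer: 6

Derivation:
Start: bits=000000000
After insert 'ram': sets bits 4 7 -> bits=000010010
After insert 'gnu': sets bits 0 8 -> bits=100010011
After insert 'jay': sets bits 1 3 -> bits=110110011
After insert 'bat': sets bits 5 8 -> bits=110111011
After insert 'emu': sets bits 7 8 -> bits=110111011
insert 'bee' would touch bits 3 6; currently bit3=1, bit6=0
Bits that are 0 among those (would change 0->1): 6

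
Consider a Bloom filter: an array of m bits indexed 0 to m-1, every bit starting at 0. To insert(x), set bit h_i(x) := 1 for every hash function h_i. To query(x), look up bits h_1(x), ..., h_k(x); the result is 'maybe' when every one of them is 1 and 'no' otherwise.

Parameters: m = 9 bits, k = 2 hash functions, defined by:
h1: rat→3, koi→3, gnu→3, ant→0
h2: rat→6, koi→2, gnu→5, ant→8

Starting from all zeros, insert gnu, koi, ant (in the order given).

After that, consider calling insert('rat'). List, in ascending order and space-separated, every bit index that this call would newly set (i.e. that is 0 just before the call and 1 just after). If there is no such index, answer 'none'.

Answer: 6

Derivation:
Start: bits=000000000
After insert 'gnu': sets bits 3 5 -> bits=000101000
After insert 'koi': sets bits 2 3 -> bits=001101000
After insert 'ant': sets bits 0 8 -> bits=101101001
insert 'rat' would touch bits 3 6; currently bit3=1, bit6=0
Bits that are 0 among those (would change 0->1): 6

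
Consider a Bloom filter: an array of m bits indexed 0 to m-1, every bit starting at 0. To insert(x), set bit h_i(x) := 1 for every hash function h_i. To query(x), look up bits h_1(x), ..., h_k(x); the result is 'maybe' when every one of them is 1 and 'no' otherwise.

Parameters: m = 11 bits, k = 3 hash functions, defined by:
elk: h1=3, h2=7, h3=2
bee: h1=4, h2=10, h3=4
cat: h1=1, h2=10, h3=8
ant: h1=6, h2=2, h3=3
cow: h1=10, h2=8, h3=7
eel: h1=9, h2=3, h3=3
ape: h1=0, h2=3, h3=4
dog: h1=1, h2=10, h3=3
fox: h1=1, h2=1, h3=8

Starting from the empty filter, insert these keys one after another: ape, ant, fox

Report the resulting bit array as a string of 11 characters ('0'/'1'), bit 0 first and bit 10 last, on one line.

Answer: 11111010100

Derivation:
Start: bits=00000000000
After insert 'ape': sets bits 0 3 4 -> bits=10011000000
After insert 'ant': sets bits 2 3 6 -> bits=10111010000
After insert 'fox': sets bits 1 8 -> bits=11111010100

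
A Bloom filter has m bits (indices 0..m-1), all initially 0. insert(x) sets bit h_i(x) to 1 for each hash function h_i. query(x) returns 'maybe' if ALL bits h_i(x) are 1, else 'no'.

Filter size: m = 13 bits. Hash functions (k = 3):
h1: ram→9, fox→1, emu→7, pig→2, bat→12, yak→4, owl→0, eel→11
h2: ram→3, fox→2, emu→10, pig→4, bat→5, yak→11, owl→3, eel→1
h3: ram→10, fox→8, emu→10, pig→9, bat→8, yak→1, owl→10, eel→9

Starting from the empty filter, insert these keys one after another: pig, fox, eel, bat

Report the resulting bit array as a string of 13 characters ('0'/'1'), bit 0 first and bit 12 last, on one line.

Start: bits=0000000000000
After insert 'pig': sets bits 2 4 9 -> bits=0010100001000
After insert 'fox': sets bits 1 2 8 -> bits=0110100011000
After insert 'eel': sets bits 1 9 11 -> bits=0110100011010
After insert 'bat': sets bits 5 8 12 -> bits=0110110011011

Answer: 0110110011011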